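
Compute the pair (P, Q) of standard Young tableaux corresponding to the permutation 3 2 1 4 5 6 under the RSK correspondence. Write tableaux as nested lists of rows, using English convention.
Insert each entry of the permutation into P by Schensted row insertion, recording in Q the position of each new cell.

Insert 3: appended to row 1. P = [[3]].
Insert 2: 2 bumps 3 from row 1; 3 starts row 2. P = [[2], [3]].
Insert 1: 1 bumps 2 from row 1; 2 bumps 3 from row 2; 3 starts row 3. P = [[1], [2], [3]].
Insert 4: appended to row 1. P = [[1, 4], [2], [3]].
Insert 5: appended to row 1. P = [[1, 4, 5], [2], [3]].
Insert 6: appended to row 1. P = [[1, 4, 5, 6], [2], [3]].

So P = [[1, 4, 5, 6], [2], [3]], Q = [[1, 4, 5, 6], [2], [3]].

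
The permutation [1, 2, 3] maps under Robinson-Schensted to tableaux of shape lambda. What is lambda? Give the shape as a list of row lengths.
Row-insert each entry into an empty tableau.

After inserting 1: P = [[1]].
After inserting 2: P = [[1, 2]].
After inserting 3: P = [[1, 2, 3]].

The final insertion tableau P = [[1, 2, 3]] has shape [3].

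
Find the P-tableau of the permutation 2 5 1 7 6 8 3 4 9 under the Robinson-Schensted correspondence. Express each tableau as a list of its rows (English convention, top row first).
P = [[1, 3, 4, 8, 9], [2, 5, 6], [7]]

After inserting 2: P = [[2]].
After inserting 5: P = [[2, 5]].
After inserting 1: P = [[1, 5], [2]].
After inserting 7: P = [[1, 5, 7], [2]].
After inserting 6: P = [[1, 5, 6], [2, 7]].
After inserting 8: P = [[1, 5, 6, 8], [2, 7]].
After inserting 3: P = [[1, 3, 6, 8], [2, 5], [7]].
After inserting 4: P = [[1, 3, 4, 8], [2, 5, 6], [7]].
After inserting 9: P = [[1, 3, 4, 8, 9], [2, 5, 6], [7]].

So P = [[1, 3, 4, 8, 9], [2, 5, 6], [7]].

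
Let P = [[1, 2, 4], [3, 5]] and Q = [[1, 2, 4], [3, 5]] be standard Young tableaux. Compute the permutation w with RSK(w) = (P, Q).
1 3 2 5 4

Reverse the RSK construction: for i from n down to 1, find the cell of Q containing i, remove the entry at that cell from P, and reverse-bump it up through P; the value ejected from row 1 is w(i).

Step i=5: Q has 5 at row 2, column 2; remove 5 from row 2 of P and reverse-bump: 5 enters row 1 and ejects 4. So w(5) = 4. P is now [[1, 2, 5], [3]].
Step i=4: Q has 4 at row 1, column 3; remove that cell from P, ejecting 5. So w(4) = 5. P is now [[1, 2], [3]].
Step i=3: Q has 3 at row 2, column 1; remove 3 from row 2 of P and reverse-bump: 3 enters row 1 and ejects 2. So w(3) = 2. P is now [[1, 3]].
Step i=2: Q has 2 at row 1, column 2; remove that cell from P, ejecting 3. So w(2) = 3. P is now [[1]].
Step i=1: Q has 1 at row 1, column 1; remove that cell from P, ejecting 1. So w(1) = 1. P is now [].

So w = 1 3 2 5 4.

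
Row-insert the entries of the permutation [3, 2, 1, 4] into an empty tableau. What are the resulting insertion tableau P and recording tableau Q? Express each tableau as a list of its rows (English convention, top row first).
P = [[1, 4], [2], [3]], Q = [[1, 4], [2], [3]]

Insert each entry of the permutation into P by Schensted row insertion, recording in Q the position of each new cell.

After inserting 3: P = [[3]].
After inserting 2: P = [[2], [3]].
After inserting 1: P = [[1], [2], [3]].
After inserting 4: P = [[1, 4], [2], [3]].

So P = [[1, 4], [2], [3]], Q = [[1, 4], [2], [3]].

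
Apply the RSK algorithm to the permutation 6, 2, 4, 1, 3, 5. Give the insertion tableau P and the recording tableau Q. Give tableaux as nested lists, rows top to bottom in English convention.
Insert each entry of the permutation into P by Schensted row insertion, recording in Q the position of each new cell.

After inserting 6: P = [[6]].
After inserting 2: P = [[2], [6]].
After inserting 4: P = [[2, 4], [6]].
After inserting 1: P = [[1, 4], [2], [6]].
After inserting 3: P = [[1, 3], [2, 4], [6]].
After inserting 5: P = [[1, 3, 5], [2, 4], [6]].

So P = [[1, 3, 5], [2, 4], [6]], Q = [[1, 3, 6], [2, 5], [4]].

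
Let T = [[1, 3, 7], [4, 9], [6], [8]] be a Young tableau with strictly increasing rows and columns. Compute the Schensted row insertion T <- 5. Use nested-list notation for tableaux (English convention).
In row 1, 5 replaces 7 (the leftmost entry greater than 5); 7 is bumped to row 2. In row 2, 7 replaces 9 (the leftmost entry greater than 7); 9 is bumped to row 3. 9 is appended to row 3. The new tableau is [[1, 3, 5], [4, 7], [6, 9], [8]].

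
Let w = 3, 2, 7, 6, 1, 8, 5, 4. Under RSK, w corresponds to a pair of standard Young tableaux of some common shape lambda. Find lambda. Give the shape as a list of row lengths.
[3, 2, 2, 1]

RSK row insertion gives P = [[1, 4, 8], [2, 5], [3, 6], [7]], which has shape [3, 2, 2, 1].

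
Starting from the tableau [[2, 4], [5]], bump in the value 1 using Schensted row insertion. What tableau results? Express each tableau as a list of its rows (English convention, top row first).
[[1, 4], [2], [5]]

In row 1, 1 replaces 2 (the leftmost entry greater than 1); 2 is bumped to row 2. In row 2, 2 replaces 5 (the leftmost entry greater than 2); 5 is bumped to row 3. 5 starts a new row 3. The new tableau is [[1, 4], [2], [5]].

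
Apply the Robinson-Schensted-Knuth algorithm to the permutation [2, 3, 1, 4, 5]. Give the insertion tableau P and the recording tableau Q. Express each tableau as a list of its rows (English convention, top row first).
P = [[1, 3, 4, 5], [2]], Q = [[1, 2, 4, 5], [3]]

Insert each entry of the permutation into P by Schensted row insertion, recording in Q the position of each new cell.

Insert 2: appended to row 1. P = [[2]].
Insert 3: appended to row 1. P = [[2, 3]].
Insert 1: 1 bumps 2 from row 1; 2 starts row 2. P = [[1, 3], [2]].
Insert 4: appended to row 1. P = [[1, 3, 4], [2]].
Insert 5: appended to row 1. P = [[1, 3, 4, 5], [2]].

So P = [[1, 3, 4, 5], [2]], Q = [[1, 2, 4, 5], [3]].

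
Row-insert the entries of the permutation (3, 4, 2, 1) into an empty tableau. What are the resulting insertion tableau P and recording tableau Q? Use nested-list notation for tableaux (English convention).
Insert each entry of the permutation into P by Schensted row insertion, recording in Q the position of each new cell.

Insert 3: appended to row 1. P = [[3]], Q = [[1]].
Insert 4: appended to row 1. P = [[3, 4]], Q = [[1, 2]].
Insert 2: 2 bumps 3 from row 1; 3 starts row 2. P = [[2, 4], [3]], Q = [[1, 2], [3]].
Insert 1: 1 bumps 2 from row 1; 2 bumps 3 from row 2; 3 starts row 3. P = [[1, 4], [2], [3]], Q = [[1, 2], [3], [4]].

So P = [[1, 4], [2], [3]], Q = [[1, 2], [3], [4]].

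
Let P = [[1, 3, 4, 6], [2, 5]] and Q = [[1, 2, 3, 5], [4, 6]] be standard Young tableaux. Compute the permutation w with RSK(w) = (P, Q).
Reverse the RSK construction: for i from n down to 1, find the cell of Q containing i, remove the entry at that cell from P, and reverse-bump it up through P; the value ejected from row 1 is w(i).

Step i=6: Q has 6 at row 2, column 2; remove 5 from row 2 of P and reverse-bump: 5 enters row 1 and ejects 4. So w(6) = 4. P is now [[1, 3, 5, 6], [2]].
Step i=5: Q has 5 at row 1, column 4; remove that cell from P, ejecting 6. So w(5) = 6. P is now [[1, 3, 5], [2]].
Step i=4: Q has 4 at row 2, column 1; remove 2 from row 2 of P and reverse-bump: 2 enters row 1 and ejects 1. So w(4) = 1. P is now [[2, 3, 5]].
Step i=3: Q has 3 at row 1, column 3; remove that cell from P, ejecting 5. So w(3) = 5. P is now [[2, 3]].
Step i=2: Q has 2 at row 1, column 2; remove that cell from P, ejecting 3. So w(2) = 3. P is now [[2]].
Step i=1: Q has 1 at row 1, column 1; remove that cell from P, ejecting 2. So w(1) = 2. P is now [].

So w = 2 3 5 1 6 4.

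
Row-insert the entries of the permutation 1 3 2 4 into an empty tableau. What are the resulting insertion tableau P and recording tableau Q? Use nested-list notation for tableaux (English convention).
Insert each entry of the permutation into P by Schensted row insertion, recording in Q the position of each new cell.

After inserting 1: P = [[1]].
After inserting 3: P = [[1, 3]].
After inserting 2: P = [[1, 2], [3]].
After inserting 4: P = [[1, 2, 4], [3]].

So P = [[1, 2, 4], [3]], Q = [[1, 2, 4], [3]].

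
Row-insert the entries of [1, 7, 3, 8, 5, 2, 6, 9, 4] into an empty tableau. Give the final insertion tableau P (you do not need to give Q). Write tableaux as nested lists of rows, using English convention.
Insert 1: appended to row 1. P = [[1]].
Insert 7: appended to row 1. P = [[1, 7]].
Insert 3: 3 bumps 7 from row 1; 7 starts row 2. P = [[1, 3], [7]].
Insert 8: appended to row 1. P = [[1, 3, 8], [7]].
Insert 5: 5 bumps 8 from row 1; 8 appends to row 2. P = [[1, 3, 5], [7, 8]].
Insert 2: 2 bumps 3 from row 1; 3 bumps 7 from row 2; 7 starts row 3. P = [[1, 2, 5], [3, 8], [7]].
Insert 6: appended to row 1. P = [[1, 2, 5, 6], [3, 8], [7]].
Insert 9: appended to row 1. P = [[1, 2, 5, 6, 9], [3, 8], [7]].
Insert 4: 4 bumps 5 from row 1; 5 bumps 8 from row 2; 8 appends to row 3. P = [[1, 2, 4, 6, 9], [3, 5], [7, 8]].

So P = [[1, 2, 4, 6, 9], [3, 5], [7, 8]].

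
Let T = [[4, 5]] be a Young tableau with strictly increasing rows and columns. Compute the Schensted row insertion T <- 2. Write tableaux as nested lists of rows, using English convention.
[[2, 5], [4]]

In row 1, 2 replaces 4 (the leftmost entry greater than 2); 4 is bumped to row 2. 4 starts a new row 2. The new tableau is [[2, 5], [4]].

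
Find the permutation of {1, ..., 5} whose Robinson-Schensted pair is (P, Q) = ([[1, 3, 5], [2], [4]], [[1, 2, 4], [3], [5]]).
Reverse the RSK construction: for i from n down to 1, find the cell of Q containing i, remove the entry at that cell from P, and reverse-bump it up through P; the value ejected from row 1 is w(i).

Step i=5: Q has 5 at row 3, column 1; remove 4 from row 3 of P and reverse-bump: 4 enters row 2 and ejects 2; 2 enters row 1 and ejects 1. So w(5) = 1. P is now [[2, 3, 5], [4]].
Step i=4: Q has 4 at row 1, column 3; remove that cell from P, ejecting 5. So w(4) = 5. P is now [[2, 3], [4]].
Step i=3: Q has 3 at row 2, column 1; remove 4 from row 2 of P and reverse-bump: 4 enters row 1 and ejects 3. So w(3) = 3. P is now [[2, 4]].
Step i=2: Q has 2 at row 1, column 2; remove that cell from P, ejecting 4. So w(2) = 4. P is now [[2]].
Step i=1: Q has 1 at row 1, column 1; remove that cell from P, ejecting 2. So w(1) = 2. P is now [].

So w = 2 4 3 5 1.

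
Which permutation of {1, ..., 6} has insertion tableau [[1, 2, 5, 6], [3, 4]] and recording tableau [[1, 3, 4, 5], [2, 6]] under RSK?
3 1 4 5 6 2

Reverse RSK: for i = n, n-1, ..., 1, locate i in Q, remove the corresponding corner cell from P, and reverse-bump its entry up through P; the value ejected from row 1 is w(i).

So w = 3 1 4 5 6 2.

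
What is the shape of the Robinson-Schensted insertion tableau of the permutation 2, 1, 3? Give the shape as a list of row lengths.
[2, 1]

Row-insert each entry into an empty tableau.

After inserting 2: P = [[2]].
After inserting 1: P = [[1], [2]].
After inserting 3: P = [[1, 3], [2]].

The final insertion tableau P = [[1, 3], [2]] has shape [2, 1].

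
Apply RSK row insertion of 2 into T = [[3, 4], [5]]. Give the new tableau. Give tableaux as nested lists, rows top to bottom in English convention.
In row 1, 2 replaces 3 (the leftmost entry greater than 2); 3 is bumped to row 2. In row 2, 3 replaces 5 (the leftmost entry greater than 3); 5 is bumped to row 3. 5 starts a new row 3. The new tableau is [[2, 4], [3], [5]].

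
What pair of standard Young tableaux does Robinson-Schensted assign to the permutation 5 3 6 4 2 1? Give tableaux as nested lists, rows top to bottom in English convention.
P = [[1, 4], [2, 6], [3], [5]], Q = [[1, 3], [2, 4], [5], [6]]

Insert each entry of the permutation into P by Schensted row insertion, recording in Q the position of each new cell.

Insert 5: appended to row 1. P = [[5]], Q = [[1]].
Insert 3: 3 bumps 5 from row 1; 5 starts row 2. P = [[3], [5]], Q = [[1], [2]].
Insert 6: appended to row 1. P = [[3, 6], [5]], Q = [[1, 3], [2]].
Insert 4: 4 bumps 6 from row 1; 6 appends to row 2. P = [[3, 4], [5, 6]], Q = [[1, 3], [2, 4]].
Insert 2: 2 bumps 3 from row 1; 3 bumps 5 from row 2; 5 starts row 3. P = [[2, 4], [3, 6], [5]], Q = [[1, 3], [2, 4], [5]].
Insert 1: 1 bumps 2 from row 1; 2 bumps 3 from row 2; 3 bumps 5 from row 3; 5 starts row 4. P = [[1, 4], [2, 6], [3], [5]], Q = [[1, 3], [2, 4], [5], [6]].

So P = [[1, 4], [2, 6], [3], [5]], Q = [[1, 3], [2, 4], [5], [6]].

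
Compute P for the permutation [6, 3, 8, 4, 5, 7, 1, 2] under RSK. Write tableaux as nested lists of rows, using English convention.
P = [[1, 2, 5, 7], [3, 4], [6, 8]]

Insert 6: appended to row 1. P = [[6]].
Insert 3: 3 bumps 6 from row 1; 6 starts row 2. P = [[3], [6]].
Insert 8: appended to row 1. P = [[3, 8], [6]].
Insert 4: 4 bumps 8 from row 1; 8 appends to row 2. P = [[3, 4], [6, 8]].
Insert 5: appended to row 1. P = [[3, 4, 5], [6, 8]].
Insert 7: appended to row 1. P = [[3, 4, 5, 7], [6, 8]].
Insert 1: 1 bumps 3 from row 1; 3 bumps 6 from row 2; 6 starts row 3. P = [[1, 4, 5, 7], [3, 8], [6]].
Insert 2: 2 bumps 4 from row 1; 4 bumps 8 from row 2; 8 appends to row 3. P = [[1, 2, 5, 7], [3, 4], [6, 8]].

So P = [[1, 2, 5, 7], [3, 4], [6, 8]].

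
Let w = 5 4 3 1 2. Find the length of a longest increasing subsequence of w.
2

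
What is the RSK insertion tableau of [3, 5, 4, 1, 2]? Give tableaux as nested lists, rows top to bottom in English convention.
After inserting 3: P = [[3]].
After inserting 5: P = [[3, 5]].
After inserting 4: P = [[3, 4], [5]].
After inserting 1: P = [[1, 4], [3], [5]].
After inserting 2: P = [[1, 2], [3, 4], [5]].

So P = [[1, 2], [3, 4], [5]].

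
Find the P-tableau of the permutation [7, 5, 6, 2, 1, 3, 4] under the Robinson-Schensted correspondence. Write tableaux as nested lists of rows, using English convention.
Insert 7: appended to row 1. P = [[7]].
Insert 5: 5 bumps 7 from row 1; 7 starts row 2. P = [[5], [7]].
Insert 6: appended to row 1. P = [[5, 6], [7]].
Insert 2: 2 bumps 5 from row 1; 5 bumps 7 from row 2; 7 starts row 3. P = [[2, 6], [5], [7]].
Insert 1: 1 bumps 2 from row 1; 2 bumps 5 from row 2; 5 bumps 7 from row 3; 7 starts row 4. P = [[1, 6], [2], [5], [7]].
Insert 3: 3 bumps 6 from row 1; 6 appends to row 2. P = [[1, 3], [2, 6], [5], [7]].
Insert 4: appended to row 1. P = [[1, 3, 4], [2, 6], [5], [7]].

So P = [[1, 3, 4], [2, 6], [5], [7]].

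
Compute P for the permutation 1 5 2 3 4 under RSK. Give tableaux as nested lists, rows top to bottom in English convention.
Insert 1: appended to row 1. P = [[1]].
Insert 5: appended to row 1. P = [[1, 5]].
Insert 2: 2 bumps 5 from row 1; 5 starts row 2. P = [[1, 2], [5]].
Insert 3: appended to row 1. P = [[1, 2, 3], [5]].
Insert 4: appended to row 1. P = [[1, 2, 3, 4], [5]].

So P = [[1, 2, 3, 4], [5]].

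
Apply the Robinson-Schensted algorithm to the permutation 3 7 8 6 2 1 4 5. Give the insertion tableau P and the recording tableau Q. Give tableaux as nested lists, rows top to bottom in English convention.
P = [[1, 4, 5], [2, 6, 8], [3], [7]], Q = [[1, 2, 3], [4, 7, 8], [5], [6]]

Insert each entry of the permutation into P by Schensted row insertion, recording in Q the position of each new cell.

Insert 3: appended to row 1. P = [[3]], Q = [[1]].
Insert 7: appended to row 1. P = [[3, 7]], Q = [[1, 2]].
Insert 8: appended to row 1. P = [[3, 7, 8]], Q = [[1, 2, 3]].
Insert 6: 6 bumps 7 from row 1; 7 starts row 2. P = [[3, 6, 8], [7]], Q = [[1, 2, 3], [4]].
Insert 2: 2 bumps 3 from row 1; 3 bumps 7 from row 2; 7 starts row 3. P = [[2, 6, 8], [3], [7]], Q = [[1, 2, 3], [4], [5]].
Insert 1: 1 bumps 2 from row 1; 2 bumps 3 from row 2; 3 bumps 7 from row 3; 7 starts row 4. P = [[1, 6, 8], [2], [3], [7]], Q = [[1, 2, 3], [4], [5], [6]].
Insert 4: 4 bumps 6 from row 1; 6 appends to row 2. P = [[1, 4, 8], [2, 6], [3], [7]], Q = [[1, 2, 3], [4, 7], [5], [6]].
Insert 5: 5 bumps 8 from row 1; 8 appends to row 2. P = [[1, 4, 5], [2, 6, 8], [3], [7]], Q = [[1, 2, 3], [4, 7, 8], [5], [6]].

So P = [[1, 4, 5], [2, 6, 8], [3], [7]], Q = [[1, 2, 3], [4, 7, 8], [5], [6]].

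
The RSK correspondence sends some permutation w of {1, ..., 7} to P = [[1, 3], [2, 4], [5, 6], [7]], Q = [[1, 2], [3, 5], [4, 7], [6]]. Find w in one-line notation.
5 7 6 2 4 1 3

Reverse the RSK construction: for i from n down to 1, find the cell of Q containing i, remove the entry at that cell from P, and reverse-bump it up through P; the value ejected from row 1 is w(i).

Step i=7: Q has 7 at row 3, column 2; remove 6 from row 3 of P and reverse-bump: 6 enters row 2 and ejects 4; 4 enters row 1 and ejects 3. So w(7) = 3. P is now [[1, 4], [2, 6], [5], [7]].
Step i=6: Q has 6 at row 4, column 1; remove 7 from row 4 of P and reverse-bump: 7 enters row 3 and ejects 5; 5 enters row 2 and ejects 2; 2 enters row 1 and ejects 1. So w(6) = 1. P is now [[2, 4], [5, 6], [7]].
Step i=5: Q has 5 at row 2, column 2; remove 6 from row 2 of P and reverse-bump: 6 enters row 1 and ejects 4. So w(5) = 4. P is now [[2, 6], [5], [7]].
Step i=4: Q has 4 at row 3, column 1; remove 7 from row 3 of P and reverse-bump: 7 enters row 2 and ejects 5; 5 enters row 1 and ejects 2. So w(4) = 2. P is now [[5, 6], [7]].
Step i=3: Q has 3 at row 2, column 1; remove 7 from row 2 of P and reverse-bump: 7 enters row 1 and ejects 6. So w(3) = 6. P is now [[5, 7]].
Step i=2: Q has 2 at row 1, column 2; remove that cell from P, ejecting 7. So w(2) = 7. P is now [[5]].
Step i=1: Q has 1 at row 1, column 1; remove that cell from P, ejecting 5. So w(1) = 5. P is now [].

So w = 5 7 6 2 4 1 3.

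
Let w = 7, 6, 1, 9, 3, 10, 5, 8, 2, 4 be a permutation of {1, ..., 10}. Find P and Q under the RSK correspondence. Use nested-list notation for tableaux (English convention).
Insert each entry of the permutation into P by Schensted row insertion, recording in Q the position of each new cell.

Insert 7: appended to row 1. P = [[7]].
Insert 6: 6 bumps 7 from row 1; 7 starts row 2. P = [[6], [7]].
Insert 1: 1 bumps 6 from row 1; 6 bumps 7 from row 2; 7 starts row 3. P = [[1], [6], [7]].
Insert 9: appended to row 1. P = [[1, 9], [6], [7]].
Insert 3: 3 bumps 9 from row 1; 9 appends to row 2. P = [[1, 3], [6, 9], [7]].
Insert 10: appended to row 1. P = [[1, 3, 10], [6, 9], [7]].
Insert 5: 5 bumps 10 from row 1; 10 appends to row 2. P = [[1, 3, 5], [6, 9, 10], [7]].
Insert 8: appended to row 1. P = [[1, 3, 5, 8], [6, 9, 10], [7]].
Insert 2: 2 bumps 3 from row 1; 3 bumps 6 from row 2; 6 bumps 7 from row 3; 7 starts row 4. P = [[1, 2, 5, 8], [3, 9, 10], [6], [7]].
Insert 4: 4 bumps 5 from row 1; 5 bumps 9 from row 2; 9 appends to row 3. P = [[1, 2, 4, 8], [3, 5, 10], [6, 9], [7]].

So P = [[1, 2, 4, 8], [3, 5, 10], [6, 9], [7]], Q = [[1, 4, 6, 8], [2, 5, 7], [3, 10], [9]].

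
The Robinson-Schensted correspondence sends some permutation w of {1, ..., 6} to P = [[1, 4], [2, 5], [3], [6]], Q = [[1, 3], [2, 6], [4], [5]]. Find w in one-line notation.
Reverse the RSK construction: for i from n down to 1, find the cell of Q containing i, remove the entry at that cell from P, and reverse-bump it up through P; the value ejected from row 1 is w(i).

Step i=6: Q has 6 at row 2, column 2; remove 5 from row 2 of P and reverse-bump: 5 enters row 1 and ejects 4. So w(6) = 4. P is now [[1, 5], [2], [3], [6]].
Step i=5: Q has 5 at row 4, column 1; remove 6 from row 4 of P and reverse-bump: 6 enters row 3 and ejects 3; 3 enters row 2 and ejects 2; 2 enters row 1 and ejects 1. So w(5) = 1. P is now [[2, 5], [3], [6]].
Step i=4: Q has 4 at row 3, column 1; remove 6 from row 3 of P and reverse-bump: 6 enters row 2 and ejects 3; 3 enters row 1 and ejects 2. So w(4) = 2. P is now [[3, 5], [6]].
Step i=3: Q has 3 at row 1, column 2; remove that cell from P, ejecting 5. So w(3) = 5. P is now [[3], [6]].
Step i=2: Q has 2 at row 2, column 1; remove 6 from row 2 of P and reverse-bump: 6 enters row 1 and ejects 3. So w(2) = 3. P is now [[6]].
Step i=1: Q has 1 at row 1, column 1; remove that cell from P, ejecting 6. So w(1) = 6. P is now [].

So w = 6 3 5 2 1 4.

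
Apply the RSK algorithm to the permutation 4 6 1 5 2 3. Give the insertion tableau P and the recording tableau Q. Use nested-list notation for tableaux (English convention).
P = [[1, 2, 3], [4, 5], [6]], Q = [[1, 2, 6], [3, 4], [5]]

Insert each entry of the permutation into P by Schensted row insertion, recording in Q the position of each new cell.

Insert 4: appended to row 1. P = [[4]].
Insert 6: appended to row 1. P = [[4, 6]].
Insert 1: 1 bumps 4 from row 1; 4 starts row 2. P = [[1, 6], [4]].
Insert 5: 5 bumps 6 from row 1; 6 appends to row 2. P = [[1, 5], [4, 6]].
Insert 2: 2 bumps 5 from row 1; 5 bumps 6 from row 2; 6 starts row 3. P = [[1, 2], [4, 5], [6]].
Insert 3: appended to row 1. P = [[1, 2, 3], [4, 5], [6]].

So P = [[1, 2, 3], [4, 5], [6]], Q = [[1, 2, 6], [3, 4], [5]].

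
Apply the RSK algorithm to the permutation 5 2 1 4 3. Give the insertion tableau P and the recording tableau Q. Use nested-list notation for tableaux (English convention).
P = [[1, 3], [2, 4], [5]], Q = [[1, 4], [2, 5], [3]]

Insert each entry of the permutation into P by Schensted row insertion, recording in Q the position of each new cell.

Insert 5: appended to row 1. P = [[5]], Q = [[1]].
Insert 2: 2 bumps 5 from row 1; 5 starts row 2. P = [[2], [5]], Q = [[1], [2]].
Insert 1: 1 bumps 2 from row 1; 2 bumps 5 from row 2; 5 starts row 3. P = [[1], [2], [5]], Q = [[1], [2], [3]].
Insert 4: appended to row 1. P = [[1, 4], [2], [5]], Q = [[1, 4], [2], [3]].
Insert 3: 3 bumps 4 from row 1; 4 appends to row 2. P = [[1, 3], [2, 4], [5]], Q = [[1, 4], [2, 5], [3]].

So P = [[1, 3], [2, 4], [5]], Q = [[1, 4], [2, 5], [3]].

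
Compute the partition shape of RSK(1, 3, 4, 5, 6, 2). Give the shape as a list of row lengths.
[5, 1]

Row-insert each entry into an empty tableau.

After inserting 1: P = [[1]].
After inserting 3: P = [[1, 3]].
After inserting 4: P = [[1, 3, 4]].
After inserting 5: P = [[1, 3, 4, 5]].
After inserting 6: P = [[1, 3, 4, 5, 6]].
After inserting 2: P = [[1, 2, 4, 5, 6], [3]].

The final insertion tableau P = [[1, 2, 4, 5, 6], [3]] has shape [5, 1].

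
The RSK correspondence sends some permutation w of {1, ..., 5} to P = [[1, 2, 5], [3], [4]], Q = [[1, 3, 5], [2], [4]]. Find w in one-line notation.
Reverse the RSK construction: for i from n down to 1, find the cell of Q containing i, remove the entry at that cell from P, and reverse-bump it up through P; the value ejected from row 1 is w(i).

Step i=5: Q has 5 at row 1, column 3; remove that cell from P, ejecting 5. So w(5) = 5. P is now [[1, 2], [3], [4]].
Step i=4: Q has 4 at row 3, column 1; remove 4 from row 3 of P and reverse-bump: 4 enters row 2 and ejects 3; 3 enters row 1 and ejects 2. So w(4) = 2. P is now [[1, 3], [4]].
Step i=3: Q has 3 at row 1, column 2; remove that cell from P, ejecting 3. So w(3) = 3. P is now [[1], [4]].
Step i=2: Q has 2 at row 2, column 1; remove 4 from row 2 of P and reverse-bump: 4 enters row 1 and ejects 1. So w(2) = 1. P is now [[4]].
Step i=1: Q has 1 at row 1, column 1; remove that cell from P, ejecting 4. So w(1) = 4. P is now [].

So w = 4 1 3 2 5.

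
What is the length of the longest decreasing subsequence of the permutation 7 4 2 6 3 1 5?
4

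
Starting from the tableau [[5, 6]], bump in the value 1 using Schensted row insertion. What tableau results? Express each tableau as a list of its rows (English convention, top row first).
[[1, 6], [5]]

In row 1, 1 replaces 5 (the leftmost entry greater than 1); 5 is bumped to row 2. 5 starts a new row 2. The new tableau is [[1, 6], [5]].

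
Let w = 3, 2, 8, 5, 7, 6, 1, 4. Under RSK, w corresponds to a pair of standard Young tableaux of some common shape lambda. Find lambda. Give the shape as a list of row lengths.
[3, 2, 2, 1]

Row-insert each entry into an empty tableau.

After inserting 3: P = [[3]].
After inserting 2: P = [[2], [3]].
After inserting 8: P = [[2, 8], [3]].
After inserting 5: P = [[2, 5], [3, 8]].
After inserting 7: P = [[2, 5, 7], [3, 8]].
After inserting 6: P = [[2, 5, 6], [3, 7], [8]].
After inserting 1: P = [[1, 5, 6], [2, 7], [3], [8]].
After inserting 4: P = [[1, 4, 6], [2, 5], [3, 7], [8]].

The final insertion tableau P = [[1, 4, 6], [2, 5], [3, 7], [8]] has shape [3, 2, 2, 1].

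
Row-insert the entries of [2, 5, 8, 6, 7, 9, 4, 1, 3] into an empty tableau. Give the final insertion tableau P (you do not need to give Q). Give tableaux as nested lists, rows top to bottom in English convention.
P = [[1, 3, 6, 7, 9], [2, 4], [5], [8]]

Insert 2: appended to row 1. P = [[2]].
Insert 5: appended to row 1. P = [[2, 5]].
Insert 8: appended to row 1. P = [[2, 5, 8]].
Insert 6: 6 bumps 8 from row 1; 8 starts row 2. P = [[2, 5, 6], [8]].
Insert 7: appended to row 1. P = [[2, 5, 6, 7], [8]].
Insert 9: appended to row 1. P = [[2, 5, 6, 7, 9], [8]].
Insert 4: 4 bumps 5 from row 1; 5 bumps 8 from row 2; 8 starts row 3. P = [[2, 4, 6, 7, 9], [5], [8]].
Insert 1: 1 bumps 2 from row 1; 2 bumps 5 from row 2; 5 bumps 8 from row 3; 8 starts row 4. P = [[1, 4, 6, 7, 9], [2], [5], [8]].
Insert 3: 3 bumps 4 from row 1; 4 appends to row 2. P = [[1, 3, 6, 7, 9], [2, 4], [5], [8]].

So P = [[1, 3, 6, 7, 9], [2, 4], [5], [8]].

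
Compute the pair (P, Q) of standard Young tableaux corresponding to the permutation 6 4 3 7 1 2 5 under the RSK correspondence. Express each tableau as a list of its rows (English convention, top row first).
P = [[1, 2, 5], [3, 7], [4], [6]], Q = [[1, 4, 7], [2, 6], [3], [5]]

Insert each entry of the permutation into P by Schensted row insertion, recording in Q the position of each new cell.

Insert 6: appended to row 1. P = [[6]].
Insert 4: 4 bumps 6 from row 1; 6 starts row 2. P = [[4], [6]].
Insert 3: 3 bumps 4 from row 1; 4 bumps 6 from row 2; 6 starts row 3. P = [[3], [4], [6]].
Insert 7: appended to row 1. P = [[3, 7], [4], [6]].
Insert 1: 1 bumps 3 from row 1; 3 bumps 4 from row 2; 4 bumps 6 from row 3; 6 starts row 4. P = [[1, 7], [3], [4], [6]].
Insert 2: 2 bumps 7 from row 1; 7 appends to row 2. P = [[1, 2], [3, 7], [4], [6]].
Insert 5: appended to row 1. P = [[1, 2, 5], [3, 7], [4], [6]].

So P = [[1, 2, 5], [3, 7], [4], [6]], Q = [[1, 4, 7], [2, 6], [3], [5]].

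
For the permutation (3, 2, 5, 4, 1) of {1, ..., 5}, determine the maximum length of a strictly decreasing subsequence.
3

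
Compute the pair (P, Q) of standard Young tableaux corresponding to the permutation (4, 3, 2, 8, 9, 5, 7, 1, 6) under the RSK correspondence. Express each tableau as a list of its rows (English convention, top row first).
P = [[1, 5, 6], [2, 7, 9], [3, 8], [4]], Q = [[1, 4, 5], [2, 6, 7], [3, 9], [8]]

Insert each entry of the permutation into P by Schensted row insertion, recording in Q the position of each new cell.

Insert 4: appended to row 1. P = [[4]].
Insert 3: 3 bumps 4 from row 1; 4 starts row 2. P = [[3], [4]].
Insert 2: 2 bumps 3 from row 1; 3 bumps 4 from row 2; 4 starts row 3. P = [[2], [3], [4]].
Insert 8: appended to row 1. P = [[2, 8], [3], [4]].
Insert 9: appended to row 1. P = [[2, 8, 9], [3], [4]].
Insert 5: 5 bumps 8 from row 1; 8 appends to row 2. P = [[2, 5, 9], [3, 8], [4]].
Insert 7: 7 bumps 9 from row 1; 9 appends to row 2. P = [[2, 5, 7], [3, 8, 9], [4]].
Insert 1: 1 bumps 2 from row 1; 2 bumps 3 from row 2; 3 bumps 4 from row 3; 4 starts row 4. P = [[1, 5, 7], [2, 8, 9], [3], [4]].
Insert 6: 6 bumps 7 from row 1; 7 bumps 8 from row 2; 8 appends to row 3. P = [[1, 5, 6], [2, 7, 9], [3, 8], [4]].

So P = [[1, 5, 6], [2, 7, 9], [3, 8], [4]], Q = [[1, 4, 5], [2, 6, 7], [3, 9], [8]].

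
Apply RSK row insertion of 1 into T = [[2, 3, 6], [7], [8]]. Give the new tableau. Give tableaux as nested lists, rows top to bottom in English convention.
In row 1, 1 replaces 2 (the leftmost entry greater than 1); 2 is bumped to row 2. In row 2, 2 replaces 7 (the leftmost entry greater than 2); 7 is bumped to row 3. In row 3, 7 replaces 8 (the leftmost entry greater than 7); 8 is bumped to row 4. 8 starts a new row 4. The new tableau is [[1, 3, 6], [2], [7], [8]].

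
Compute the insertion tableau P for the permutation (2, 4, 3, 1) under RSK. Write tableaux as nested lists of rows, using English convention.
P = [[1, 3], [2], [4]]

After inserting 2: P = [[2]].
After inserting 4: P = [[2, 4]].
After inserting 3: P = [[2, 3], [4]].
After inserting 1: P = [[1, 3], [2], [4]].

So P = [[1, 3], [2], [4]].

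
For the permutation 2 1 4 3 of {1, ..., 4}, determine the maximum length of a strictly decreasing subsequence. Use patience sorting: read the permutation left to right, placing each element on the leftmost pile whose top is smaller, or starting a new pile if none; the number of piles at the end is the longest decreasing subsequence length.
2: new pile. tops = [2]
1: new pile. tops = [2, 1]
4: onto pile 1 (replacing 2). tops = [4, 1]
3: onto pile 2 (replacing 1). tops = [4, 3]

2 piles, so the longest decreasing subsequence has length 2.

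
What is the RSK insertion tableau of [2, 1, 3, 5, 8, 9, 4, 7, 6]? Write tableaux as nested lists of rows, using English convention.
After inserting 2: P = [[2]].
After inserting 1: P = [[1], [2]].
After inserting 3: P = [[1, 3], [2]].
After inserting 5: P = [[1, 3, 5], [2]].
After inserting 8: P = [[1, 3, 5, 8], [2]].
After inserting 9: P = [[1, 3, 5, 8, 9], [2]].
After inserting 4: P = [[1, 3, 4, 8, 9], [2, 5]].
After inserting 7: P = [[1, 3, 4, 7, 9], [2, 5, 8]].
After inserting 6: P = [[1, 3, 4, 6, 9], [2, 5, 7], [8]].

So P = [[1, 3, 4, 6, 9], [2, 5, 7], [8]].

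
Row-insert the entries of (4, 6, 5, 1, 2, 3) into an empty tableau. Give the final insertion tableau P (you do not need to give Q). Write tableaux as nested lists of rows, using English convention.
P = [[1, 2, 3], [4, 5], [6]]

Insert 4: appended to row 1. P = [[4]].
Insert 6: appended to row 1. P = [[4, 6]].
Insert 5: 5 bumps 6 from row 1; 6 starts row 2. P = [[4, 5], [6]].
Insert 1: 1 bumps 4 from row 1; 4 bumps 6 from row 2; 6 starts row 3. P = [[1, 5], [4], [6]].
Insert 2: 2 bumps 5 from row 1; 5 appends to row 2. P = [[1, 2], [4, 5], [6]].
Insert 3: appended to row 1. P = [[1, 2, 3], [4, 5], [6]].

So P = [[1, 2, 3], [4, 5], [6]].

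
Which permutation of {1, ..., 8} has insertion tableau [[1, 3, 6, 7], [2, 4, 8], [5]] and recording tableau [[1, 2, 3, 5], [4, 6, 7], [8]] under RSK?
Reverse the RSK construction: for i from n down to 1, find the cell of Q containing i, remove the entry at that cell from P, and reverse-bump it up through P; the value ejected from row 1 is w(i).

Step i=8: Q has 8 at row 3, column 1; remove 5 from row 3 of P and reverse-bump: 5 enters row 2 and ejects 4; 4 enters row 1 and ejects 3. So w(8) = 3. P is now [[1, 4, 6, 7], [2, 5, 8]].
Step i=7: Q has 7 at row 2, column 3; remove 8 from row 2 of P and reverse-bump: 8 enters row 1 and ejects 7. So w(7) = 7. P is now [[1, 4, 6, 8], [2, 5]].
Step i=6: Q has 6 at row 2, column 2; remove 5 from row 2 of P and reverse-bump: 5 enters row 1 and ejects 4. So w(6) = 4. P is now [[1, 5, 6, 8], [2]].
Step i=5: Q has 5 at row 1, column 4; remove that cell from P, ejecting 8. So w(5) = 8. P is now [[1, 5, 6], [2]].
Step i=4: Q has 4 at row 2, column 1; remove 2 from row 2 of P and reverse-bump: 2 enters row 1 and ejects 1. So w(4) = 1. P is now [[2, 5, 6]].
Step i=3: Q has 3 at row 1, column 3; remove that cell from P, ejecting 6. So w(3) = 6. P is now [[2, 5]].
Step i=2: Q has 2 at row 1, column 2; remove that cell from P, ejecting 5. So w(2) = 5. P is now [[2]].
Step i=1: Q has 1 at row 1, column 1; remove that cell from P, ejecting 2. So w(1) = 2. P is now [].

So w = 2 5 6 1 8 4 7 3.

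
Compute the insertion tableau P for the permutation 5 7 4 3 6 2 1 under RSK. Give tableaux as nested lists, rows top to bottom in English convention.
After inserting 5: P = [[5]].
After inserting 7: P = [[5, 7]].
After inserting 4: P = [[4, 7], [5]].
After inserting 3: P = [[3, 7], [4], [5]].
After inserting 6: P = [[3, 6], [4, 7], [5]].
After inserting 2: P = [[2, 6], [3, 7], [4], [5]].
After inserting 1: P = [[1, 6], [2, 7], [3], [4], [5]].

So P = [[1, 6], [2, 7], [3], [4], [5]].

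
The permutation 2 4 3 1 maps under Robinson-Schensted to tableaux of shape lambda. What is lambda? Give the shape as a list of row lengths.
RSK row insertion gives P = [[1, 3], [2], [4]], which has shape [2, 1, 1].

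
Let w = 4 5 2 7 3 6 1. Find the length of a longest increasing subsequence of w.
3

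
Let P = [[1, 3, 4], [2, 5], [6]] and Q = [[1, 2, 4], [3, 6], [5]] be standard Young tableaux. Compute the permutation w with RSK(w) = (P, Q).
2 6 3 5 1 4

Reverse RSK: for i = n, n-1, ..., 1, locate i in Q, remove the corresponding corner cell from P, and reverse-bump its entry up through P; the value ejected from row 1 is w(i).

So w = 2 6 3 5 1 4.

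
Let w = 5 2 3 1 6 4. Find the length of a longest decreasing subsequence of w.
3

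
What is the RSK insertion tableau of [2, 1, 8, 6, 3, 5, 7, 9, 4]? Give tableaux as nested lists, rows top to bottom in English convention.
P = [[1, 3, 4, 7, 9], [2, 5], [6], [8]]

Insert 2: appended to row 1. P = [[2]].
Insert 1: 1 bumps 2 from row 1; 2 starts row 2. P = [[1], [2]].
Insert 8: appended to row 1. P = [[1, 8], [2]].
Insert 6: 6 bumps 8 from row 1; 8 appends to row 2. P = [[1, 6], [2, 8]].
Insert 3: 3 bumps 6 from row 1; 6 bumps 8 from row 2; 8 starts row 3. P = [[1, 3], [2, 6], [8]].
Insert 5: appended to row 1. P = [[1, 3, 5], [2, 6], [8]].
Insert 7: appended to row 1. P = [[1, 3, 5, 7], [2, 6], [8]].
Insert 9: appended to row 1. P = [[1, 3, 5, 7, 9], [2, 6], [8]].
Insert 4: 4 bumps 5 from row 1; 5 bumps 6 from row 2; 6 bumps 8 from row 3; 8 starts row 4. P = [[1, 3, 4, 7, 9], [2, 5], [6], [8]].

So P = [[1, 3, 4, 7, 9], [2, 5], [6], [8]].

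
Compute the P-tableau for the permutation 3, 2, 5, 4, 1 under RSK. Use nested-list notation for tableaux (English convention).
Insert 3: appended to row 1. P = [[3]].
Insert 2: 2 bumps 3 from row 1; 3 starts row 2. P = [[2], [3]].
Insert 5: appended to row 1. P = [[2, 5], [3]].
Insert 4: 4 bumps 5 from row 1; 5 appends to row 2. P = [[2, 4], [3, 5]].
Insert 1: 1 bumps 2 from row 1; 2 bumps 3 from row 2; 3 starts row 3. P = [[1, 4], [2, 5], [3]].

So P = [[1, 4], [2, 5], [3]].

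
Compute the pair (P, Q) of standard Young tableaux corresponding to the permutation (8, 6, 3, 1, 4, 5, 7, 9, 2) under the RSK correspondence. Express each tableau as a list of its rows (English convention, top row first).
Insert each entry of the permutation into P by Schensted row insertion, recording in Q the position of each new cell.

After inserting 8: P = [[8]].
After inserting 6: P = [[6], [8]].
After inserting 3: P = [[3], [6], [8]].
After inserting 1: P = [[1], [3], [6], [8]].
After inserting 4: P = [[1, 4], [3], [6], [8]].
After inserting 5: P = [[1, 4, 5], [3], [6], [8]].
After inserting 7: P = [[1, 4, 5, 7], [3], [6], [8]].
After inserting 9: P = [[1, 4, 5, 7, 9], [3], [6], [8]].
After inserting 2: P = [[1, 2, 5, 7, 9], [3, 4], [6], [8]].

So P = [[1, 2, 5, 7, 9], [3, 4], [6], [8]], Q = [[1, 5, 6, 7, 8], [2, 9], [3], [4]].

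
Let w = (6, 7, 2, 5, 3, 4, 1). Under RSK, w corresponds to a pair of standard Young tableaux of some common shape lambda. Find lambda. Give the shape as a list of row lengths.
[3, 2, 1, 1]

RSK row insertion gives P = [[1, 3, 4], [2, 7], [5], [6]], which has shape [3, 2, 1, 1].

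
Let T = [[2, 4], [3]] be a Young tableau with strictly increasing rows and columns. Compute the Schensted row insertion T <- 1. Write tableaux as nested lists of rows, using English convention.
In row 1, 1 replaces 2 (the leftmost entry greater than 1); 2 is bumped to row 2. In row 2, 2 replaces 3 (the leftmost entry greater than 2); 3 is bumped to row 3. 3 starts a new row 3. The new tableau is [[1, 4], [2], [3]].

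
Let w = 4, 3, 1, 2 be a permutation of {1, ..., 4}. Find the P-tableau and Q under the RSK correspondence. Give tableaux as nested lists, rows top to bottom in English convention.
Insert each entry of the permutation into P by Schensted row insertion, recording in Q the position of each new cell.

Insert 4: appended to row 1. P = [[4]].
Insert 3: 3 bumps 4 from row 1; 4 starts row 2. P = [[3], [4]].
Insert 1: 1 bumps 3 from row 1; 3 bumps 4 from row 2; 4 starts row 3. P = [[1], [3], [4]].
Insert 2: appended to row 1. P = [[1, 2], [3], [4]].

So P = [[1, 2], [3], [4]], Q = [[1, 4], [2], [3]].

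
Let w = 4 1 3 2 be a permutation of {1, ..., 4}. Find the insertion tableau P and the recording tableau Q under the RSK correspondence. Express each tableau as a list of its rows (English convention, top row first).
P = [[1, 2], [3], [4]], Q = [[1, 3], [2], [4]]

Insert each entry of the permutation into P by Schensted row insertion, recording in Q the position of each new cell.

After inserting 4: P = [[4]].
After inserting 1: P = [[1], [4]].
After inserting 3: P = [[1, 3], [4]].
After inserting 2: P = [[1, 2], [3], [4]].

So P = [[1, 2], [3], [4]], Q = [[1, 3], [2], [4]].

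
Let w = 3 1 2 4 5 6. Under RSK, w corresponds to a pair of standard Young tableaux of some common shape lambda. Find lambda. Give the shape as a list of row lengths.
[5, 1]

Row-insert each entry into an empty tableau.

After inserting 3: P = [[3]].
After inserting 1: P = [[1], [3]].
After inserting 2: P = [[1, 2], [3]].
After inserting 4: P = [[1, 2, 4], [3]].
After inserting 5: P = [[1, 2, 4, 5], [3]].
After inserting 6: P = [[1, 2, 4, 5, 6], [3]].

The final insertion tableau P = [[1, 2, 4, 5, 6], [3]] has shape [5, 1].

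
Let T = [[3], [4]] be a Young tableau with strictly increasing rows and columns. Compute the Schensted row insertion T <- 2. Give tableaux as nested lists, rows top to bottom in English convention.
[[2], [3], [4]]

In row 1, 2 replaces 3 (the leftmost entry greater than 2); 3 is bumped to row 2. In row 2, 3 replaces 4 (the leftmost entry greater than 3); 4 is bumped to row 3. 4 starts a new row 3. The new tableau is [[2], [3], [4]].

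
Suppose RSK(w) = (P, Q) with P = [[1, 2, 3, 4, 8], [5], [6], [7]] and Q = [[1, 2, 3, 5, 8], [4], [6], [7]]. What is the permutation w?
Reverse the RSK construction: for i from n down to 1, find the cell of Q containing i, remove the entry at that cell from P, and reverse-bump it up through P; the value ejected from row 1 is w(i).

Step i=8: Q has 8 at row 1, column 5; remove that cell from P, ejecting 8. So w(8) = 8. P is now [[1, 2, 3, 4], [5], [6], [7]].
Step i=7: Q has 7 at row 4, column 1; remove 7 from row 4 of P and reverse-bump: 7 enters row 3 and ejects 6; 6 enters row 2 and ejects 5; 5 enters row 1 and ejects 4. So w(7) = 4. P is now [[1, 2, 3, 5], [6], [7]].
Step i=6: Q has 6 at row 3, column 1; remove 7 from row 3 of P and reverse-bump: 7 enters row 2 and ejects 6; 6 enters row 1 and ejects 5. So w(6) = 5. P is now [[1, 2, 3, 6], [7]].
Step i=5: Q has 5 at row 1, column 4; remove that cell from P, ejecting 6. So w(5) = 6. P is now [[1, 2, 3], [7]].
Step i=4: Q has 4 at row 2, column 1; remove 7 from row 2 of P and reverse-bump: 7 enters row 1 and ejects 3. So w(4) = 3. P is now [[1, 2, 7]].
Step i=3: Q has 3 at row 1, column 3; remove that cell from P, ejecting 7. So w(3) = 7. P is now [[1, 2]].
Step i=2: Q has 2 at row 1, column 2; remove that cell from P, ejecting 2. So w(2) = 2. P is now [[1]].
Step i=1: Q has 1 at row 1, column 1; remove that cell from P, ejecting 1. So w(1) = 1. P is now [].

So w = 1 2 7 3 6 5 4 8.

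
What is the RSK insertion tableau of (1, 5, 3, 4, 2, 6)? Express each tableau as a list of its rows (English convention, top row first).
Insert 1: appended to row 1. P = [[1]].
Insert 5: appended to row 1. P = [[1, 5]].
Insert 3: 3 bumps 5 from row 1; 5 starts row 2. P = [[1, 3], [5]].
Insert 4: appended to row 1. P = [[1, 3, 4], [5]].
Insert 2: 2 bumps 3 from row 1; 3 bumps 5 from row 2; 5 starts row 3. P = [[1, 2, 4], [3], [5]].
Insert 6: appended to row 1. P = [[1, 2, 4, 6], [3], [5]].

So P = [[1, 2, 4, 6], [3], [5]].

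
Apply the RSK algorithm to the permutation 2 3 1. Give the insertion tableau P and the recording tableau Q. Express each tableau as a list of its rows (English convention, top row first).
P = [[1, 3], [2]], Q = [[1, 2], [3]]

Insert each entry of the permutation into P by Schensted row insertion, recording in Q the position of each new cell.

After inserting 2: P = [[2]].
After inserting 3: P = [[2, 3]].
After inserting 1: P = [[1, 3], [2]].

So P = [[1, 3], [2]], Q = [[1, 2], [3]].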